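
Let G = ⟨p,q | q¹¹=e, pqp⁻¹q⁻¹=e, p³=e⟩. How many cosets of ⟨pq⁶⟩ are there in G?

First find ord(pq⁶) by computing successive powers:
  (pq⁶)¹ = pq⁶, (pq⁶)² = p²q, (pq⁶)³ = q⁷, (pq⁶)⁴ = pq², (pq⁶)⁵ = p²q⁸, (pq⁶)⁶ = q³, (pq⁶)⁷ = pq⁹, (pq⁶)⁸ = p²q⁴, (pq⁶)⁹ = q¹⁰, (pq⁶)¹⁰ = pq⁵, (pq⁶)¹¹ = p², (pq⁶)¹² = q⁶, (pq⁶)¹³ = pq, (pq⁶)¹⁴ = p²q⁷, (pq⁶)¹⁵ = q², (pq⁶)¹⁶ = pq⁸, (pq⁶)¹⁷ = p²q³, (pq⁶)¹⁸ = q⁹, (pq⁶)¹⁹ = pq⁴, (pq⁶)²⁰ = p²q¹⁰, (pq⁶)²¹ = q⁵, (pq⁶)²² = p, (pq⁶)²³ = p²q⁶, (pq⁶)²⁴ = q, (pq⁶)²⁵ = pq⁷, (pq⁶)²⁶ = p²q², (pq⁶)²⁷ = q⁸, (pq⁶)²⁸ = pq³, (pq⁶)²⁹ = p²q⁹, (pq⁶)³⁰ = q⁴, (pq⁶)³¹ = pq¹⁰, (pq⁶)³² = p²q⁵, (pq⁶)³³ = e.
So |⟨pq⁶⟩| = ord(pq⁶) = 33. With |G| = 33, by Lagrange [G : ⟨pq⁶⟩] = 33/33 = 1.

Answer: 1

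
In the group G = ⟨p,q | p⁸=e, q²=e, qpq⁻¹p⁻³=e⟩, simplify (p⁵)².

Compute successive powers of (p⁵), reducing at each step:
  (p⁵)²: (p⁵) · p⁵ = p²

Answer: p²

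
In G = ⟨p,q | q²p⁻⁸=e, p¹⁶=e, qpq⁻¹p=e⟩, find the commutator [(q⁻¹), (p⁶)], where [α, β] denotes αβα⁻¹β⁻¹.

[(q⁻¹), (p⁶)] = (q⁻¹)·(p⁶)·(q⁻¹)⁻¹·(p⁶)⁻¹.
  (q⁻¹) · (p⁶) = p²q
  (p²q) · q = p¹⁰
  (p¹⁰) · (p¹⁰) = p⁴

Answer: p⁴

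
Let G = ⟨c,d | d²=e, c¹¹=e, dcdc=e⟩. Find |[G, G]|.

G' = [G, G] is generated by all commutators. The generator-pair commutators are: [c, d] = c².
The subgroup they normally generate is {e, c, c², c³, c⁴, c⁵, c⁶, c⁷, c⁸, c⁹, c¹⁰}, of order 11.
Check: |G/G'| = 22/11 = 2 is the order of the abelianisation.

Answer: 11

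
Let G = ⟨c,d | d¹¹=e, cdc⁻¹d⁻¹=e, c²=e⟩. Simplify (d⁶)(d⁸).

Compute (d⁶) · (d⁸) by multiplying left to right and reducing via the relations at each step:
  (d⁶) · d⁸ = d³

Answer: d³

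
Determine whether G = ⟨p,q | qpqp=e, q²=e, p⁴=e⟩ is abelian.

p·q = pq but q·p = p³q, so p·q ≠ q·p and G is not abelian.

Answer: No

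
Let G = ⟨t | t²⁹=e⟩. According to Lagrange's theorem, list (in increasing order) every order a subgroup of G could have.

|G| = 29 = 29. By Lagrange's theorem the order of any subgroup divides 29; the divisors of 29 are 1, 29.

Answer: 1, 29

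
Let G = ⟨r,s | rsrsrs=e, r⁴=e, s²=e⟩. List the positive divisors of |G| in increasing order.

|G| = 24 = 2³ · 3. By Lagrange's theorem the order of any subgroup divides 24; the divisors of 24 are 1, 2, 3, 4, 6, 8, 12, 24.

Answer: 1, 2, 3, 4, 6, 8, 12, 24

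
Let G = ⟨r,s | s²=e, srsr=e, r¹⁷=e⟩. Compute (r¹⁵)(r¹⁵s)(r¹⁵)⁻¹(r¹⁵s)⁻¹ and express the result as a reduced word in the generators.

[(r¹⁵), (r¹⁵s)] = (r¹⁵)·(r¹⁵s)·(r¹⁵)⁻¹·(r¹⁵s)⁻¹.
  (r¹⁵) · (r¹⁵s) = r¹³s
  (r¹³s) · (r²) = r¹¹s
  (r¹¹s) · (r¹⁵s) = r¹³

Answer: r¹³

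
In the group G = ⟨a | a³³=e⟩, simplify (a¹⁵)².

Compute successive powers of (a¹⁵), reducing at each step:
  (a¹⁵)²: (a¹⁵) · a¹⁵ = a³⁰

Answer: a³⁰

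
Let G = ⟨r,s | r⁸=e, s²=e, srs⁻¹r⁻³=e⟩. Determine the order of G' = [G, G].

G' = [G, G] is generated by all commutators. The generator-pair commutators are: [r, s] = r⁶.
The subgroup they normally generate is {e, r², r⁴, r⁶}, of order 4.
Check: |G/G'| = 16/4 = 4 is the order of the abelianisation.

Answer: 4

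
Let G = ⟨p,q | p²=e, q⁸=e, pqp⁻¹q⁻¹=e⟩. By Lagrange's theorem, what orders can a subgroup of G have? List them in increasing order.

|G| = 16 = 2⁴. By Lagrange's theorem the order of any subgroup divides 16; the divisors of 16 are 1, 2, 4, 8, 16.

Answer: 1, 2, 4, 8, 16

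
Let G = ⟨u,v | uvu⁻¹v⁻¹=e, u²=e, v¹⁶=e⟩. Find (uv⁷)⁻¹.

The order of (uv⁷) is 16 (smallest k with (uv⁷)ᵏ = e), so (uv⁷)⁻¹ = (uv⁷)¹⁵ = uv⁹.
Check: (uv⁷) · (uv⁹) → (uv⁷) · u = v⁷;   (v⁷) · v⁹ = e, giving e as required.

Answer: uv⁹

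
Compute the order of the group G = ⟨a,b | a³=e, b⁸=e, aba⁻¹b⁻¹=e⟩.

Enumerate words in the generators, reducing via the relations: the distinct elements are
  {a, b, e, ab, a², b², b³, b⁴, b⁵, b⁶, b⁷, ab², ab³, ab⁴, ab⁵, ab⁶, ab⁷, a²b, a²b², a²b³, a²b⁴, a²b⁵, a²b⁶, a²b⁷}.
No further products give new elements, so |G| = 24.

Answer: 24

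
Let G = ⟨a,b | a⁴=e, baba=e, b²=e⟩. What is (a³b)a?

Compute (a³b) · a by multiplying left to right and reducing via the relations at each step:
  (a³b) · a = a²b

Answer: a²b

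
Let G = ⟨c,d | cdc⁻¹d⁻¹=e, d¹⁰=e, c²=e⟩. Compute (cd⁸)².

Compute successive powers of (cd⁸), reducing at each step:
  (cd⁸)²: (cd⁸) · c = d⁸;   (d⁸) · d⁸ = d⁶

Answer: d⁶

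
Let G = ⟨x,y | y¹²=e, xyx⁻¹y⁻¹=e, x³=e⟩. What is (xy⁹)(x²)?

Compute (xy⁹) · (x²) by multiplying left to right and reducing via the relations at each step:
  (xy⁹) · x² = y⁹

Answer: y⁹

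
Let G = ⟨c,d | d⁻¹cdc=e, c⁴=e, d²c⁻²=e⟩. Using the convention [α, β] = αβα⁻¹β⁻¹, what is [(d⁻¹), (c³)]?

[(d⁻¹), (c³)] = (d⁻¹)·(c³)·(d⁻¹)⁻¹·(c³)⁻¹.
  (d⁻¹) · (c³) = cd⁻¹
  (cd⁻¹) · d = c
  c · c = c²

Answer: c²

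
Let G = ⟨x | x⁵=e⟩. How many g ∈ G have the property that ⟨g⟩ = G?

G is cyclic of order 5. An element generates G iff its order is 5, and a cyclic group of order 5 has exactly φ(5) = 4 such elements.

Answer: 4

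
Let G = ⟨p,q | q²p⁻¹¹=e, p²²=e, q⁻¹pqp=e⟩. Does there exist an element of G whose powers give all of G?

Every cyclic group is abelian. But p·q = pq while q·p = p¹⁰q⁻¹, so p·q ≠ q·p and G is not abelian. Hence G is not cyclic.

Answer: No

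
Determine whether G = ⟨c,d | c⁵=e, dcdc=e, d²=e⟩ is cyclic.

Every cyclic group is abelian. But c·d = cd while d·c = c⁴d, so c·d ≠ d·c and G is not abelian. Hence G is not cyclic.

Answer: No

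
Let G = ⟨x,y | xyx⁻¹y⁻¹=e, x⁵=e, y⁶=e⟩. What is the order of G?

Enumerate words in the generators, reducing via the relations: the distinct elements are
  {e, x, y, xy, x², x³, x⁴, y², y³, y⁴, y⁵, xy², xy³, xy⁴, xy⁵, x²y, x³y, x⁴y, x²y², x²y³, x²y⁴, x²y⁵, x³y², x³y³, x³y⁴, x³y⁵, x⁴y², x⁴y³, x⁴y⁴, x⁴y⁵}.
No further products give new elements, so |G| = 30.

Answer: 30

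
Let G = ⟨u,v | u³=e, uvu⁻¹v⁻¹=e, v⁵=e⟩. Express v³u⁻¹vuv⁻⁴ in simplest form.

Multiply left to right, reducing at each step:
  (v³) · u⁻¹ = u²v³
  (u²v³) · v = u²v⁴
  (u²v⁴) · u = v⁴
  (v⁴) · v⁻⁴ = e

Answer: e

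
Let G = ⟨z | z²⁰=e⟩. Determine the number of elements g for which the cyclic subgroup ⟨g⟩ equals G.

G is cyclic of order 20. An element generates G iff its order is 20, and a cyclic group of order 20 has exactly φ(20) = 8 such elements.

Answer: 8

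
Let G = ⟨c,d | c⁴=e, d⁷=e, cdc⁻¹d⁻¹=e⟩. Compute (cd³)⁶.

Compute successive powers of (cd³), reducing at each step:
  (cd³)²: (cd³) · c = c²d³;   (c²d³) · d³ = c²d⁶
  (cd³)³: (c²d⁶) · c = c³d⁶;   (c³d⁶) · d³ = c³d²
  (cd³)⁴: (c³d²) · c = d²;   (d²) · d³ = d⁵
  (cd³)⁵: (d⁵) · c = cd⁵;   (cd⁵) · d³ = cd
  (cd³)⁶: (cd) · c = c²d;   (c²d) · d³ = c²d⁴

Answer: c²d⁴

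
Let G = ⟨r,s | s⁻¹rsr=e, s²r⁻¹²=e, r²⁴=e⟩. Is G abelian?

r·s = rs but s·r = r¹¹s⁻¹, so r·s ≠ s·r and G is not abelian.

Answer: No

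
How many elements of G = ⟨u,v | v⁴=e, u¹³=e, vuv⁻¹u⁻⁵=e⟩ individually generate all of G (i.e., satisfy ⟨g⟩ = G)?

⟨g⟩ = G would require ord(g) = |G| = 52, but the maximum element order in G is 13 < 52. So G is not cyclic and no single element generates it: the count is 0.

Answer: 0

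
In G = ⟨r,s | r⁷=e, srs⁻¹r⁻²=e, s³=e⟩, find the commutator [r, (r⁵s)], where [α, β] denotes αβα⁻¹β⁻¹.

[r, (r⁵s)] = r·(r⁵s)·r⁻¹·(r⁵s)⁻¹.
  r · (r⁵s) = r⁶s
  (r⁶s) · (r⁶) = r⁴s
  (r⁴s) · (rs²) = r⁶

Answer: r⁶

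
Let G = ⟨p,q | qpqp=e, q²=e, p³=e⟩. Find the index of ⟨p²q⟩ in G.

First find ord(p²q) by computing successive powers:
  (p²q)¹ = p²q, (p²q)² = e.
So |⟨p²q⟩| = ord(p²q) = 2. With |G| = 6, by Lagrange [G : ⟨p²q⟩] = 6/2 = 3.

Answer: 3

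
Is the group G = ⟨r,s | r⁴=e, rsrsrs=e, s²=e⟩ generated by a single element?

Every cyclic group is abelian. But r·s = rs while s·r = sr, so r·s ≠ s·r and G is not abelian. Hence G is not cyclic.

Answer: No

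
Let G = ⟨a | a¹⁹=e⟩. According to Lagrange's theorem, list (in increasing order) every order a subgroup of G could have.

|G| = 19 = 19. By Lagrange's theorem the order of any subgroup divides 19; the divisors of 19 are 1, 19.

Answer: 1, 19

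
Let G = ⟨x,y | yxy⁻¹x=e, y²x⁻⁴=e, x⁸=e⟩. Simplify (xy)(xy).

Compute (xy) · (xy) by multiplying left to right and reducing via the relations at each step:
  (xy) · x = y
  y · y = x⁴

Answer: x⁴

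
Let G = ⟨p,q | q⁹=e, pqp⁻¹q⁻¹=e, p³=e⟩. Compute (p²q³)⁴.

Compute successive powers of (p²q³), reducing at each step:
  (p²q³)²: (p²q³) · p² = pq³;   (pq³) · q³ = pq⁶
  (p²q³)³: (pq⁶) · p² = q⁶;   (q⁶) · q³ = e
  (p²q³)⁴: e · p² = p²;   (p²) · q³ = p²q³

Answer: p²q³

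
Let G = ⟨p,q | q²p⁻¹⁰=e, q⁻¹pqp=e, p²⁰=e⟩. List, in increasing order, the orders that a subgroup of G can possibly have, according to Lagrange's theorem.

|G| = 40 = 2³ · 5. By Lagrange's theorem the order of any subgroup divides 40; the divisors of 40 are 1, 2, 4, 5, 8, 10, 20, 40.

Answer: 1, 2, 4, 5, 8, 10, 20, 40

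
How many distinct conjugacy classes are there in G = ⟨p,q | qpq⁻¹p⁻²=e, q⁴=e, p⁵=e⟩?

The conjugacy classes (representative and size) are:
  [e] (size 1), [p⁴] (size 4), [p²q] (size 5), [q²] (size 5), [p³q³] (size 5).
Class equation: 1 + 4 + 5 + 5 + 5 = 20 = |G|. So G has 5 conjugacy classes.

Answer: 5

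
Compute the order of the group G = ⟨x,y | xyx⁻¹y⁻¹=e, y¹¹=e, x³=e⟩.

Enumerate words in the generators, reducing via the relations: the distinct elements are
  {e, x, y, xy, x², y², y³, y⁴, y⁵, y⁶, y⁷, y⁸, y⁹, xy², xy³, xy⁴, xy⁵, xy⁶, xy⁷, xy⁸, xy⁹, x²y, y¹⁰, xy¹⁰, x²y², x²y³, x²y⁴, x²y⁵, x²y⁶, x²y⁷, x²y⁸, x²y⁹, x²y¹⁰}.
No further products give new elements, so |G| = 33.

Answer: 33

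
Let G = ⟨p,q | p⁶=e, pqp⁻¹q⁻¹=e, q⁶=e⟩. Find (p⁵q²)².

Compute successive powers of (p⁵q²), reducing at each step:
  (p⁵q²)²: (p⁵q²) · p⁵ = p⁴q²;   (p⁴q²) · q² = p⁴q⁴

Answer: p⁴q⁴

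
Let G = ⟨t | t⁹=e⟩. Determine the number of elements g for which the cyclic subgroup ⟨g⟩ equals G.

G is cyclic of order 9. An element generates G iff its order is 9, and a cyclic group of order 9 has exactly φ(9) = 6 such elements.

Answer: 6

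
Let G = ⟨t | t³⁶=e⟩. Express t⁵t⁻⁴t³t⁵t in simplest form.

Multiply left to right, reducing at each step:
  (t⁵) · t⁻⁴ = t
  t · t³ = t⁴
  (t⁴) · t⁵ = t⁹
  (t⁹) · t = t¹⁰

Answer: t¹⁰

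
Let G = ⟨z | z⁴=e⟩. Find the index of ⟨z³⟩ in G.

First find ord(z³) by computing successive powers:
  (z³)¹ = z³, (z³)² = z², (z³)³ = z, (z³)⁴ = e.
So |⟨z³⟩| = ord(z³) = 4. With |G| = 4, by Lagrange [G : ⟨z³⟩] = 4/4 = 1.

Answer: 1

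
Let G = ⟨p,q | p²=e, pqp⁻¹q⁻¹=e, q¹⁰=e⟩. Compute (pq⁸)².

Compute successive powers of (pq⁸), reducing at each step:
  (pq⁸)²: (pq⁸) · p = q⁸;   (q⁸) · q⁸ = q⁶

Answer: q⁶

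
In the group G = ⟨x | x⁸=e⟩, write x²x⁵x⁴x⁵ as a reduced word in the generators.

Multiply left to right, reducing at each step:
  (x²) · x⁵ = x⁷
  (x⁷) · x⁴ = x³
  (x³) · x⁵ = e

Answer: e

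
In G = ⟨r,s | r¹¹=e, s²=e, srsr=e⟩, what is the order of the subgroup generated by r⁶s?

|⟨r⁶s⟩| equals the order of r⁶s. Compute successive powers until reaching e:
  (r⁶s)¹ = r⁶s, (r⁶s)² = e.
The smallest positive k with (r⁶s)ᵏ = e is 2, so |⟨r⁶s⟩| = 2.

Answer: 2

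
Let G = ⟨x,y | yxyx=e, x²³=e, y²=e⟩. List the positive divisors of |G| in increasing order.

|G| = 46 = 2 · 23. By Lagrange's theorem the order of any subgroup divides 46; the divisors of 46 are 1, 2, 23, 46.

Answer: 1, 2, 23, 46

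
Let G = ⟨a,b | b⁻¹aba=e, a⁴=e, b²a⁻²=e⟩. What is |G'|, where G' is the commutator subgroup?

G' = [G, G] is generated by all commutators. The generator-pair commutators are: [a, b] = a².
The subgroup they normally generate is {e, a²}, of order 2.
Check: |G/G'| = 8/2 = 4 is the order of the abelianisation.

Answer: 2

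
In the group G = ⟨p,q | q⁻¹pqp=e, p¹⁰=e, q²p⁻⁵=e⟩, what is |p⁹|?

Compute successive powers until reaching e:
  (p⁹)¹ = p⁹, (p⁹)² = p⁸, (p⁹)³ = p⁷, (p⁹)⁴ = p⁶, (p⁹)⁵ = p⁵, (p⁹)⁶ = p⁴, (p⁹)⁷ = p³, (p⁹)⁸ = p², (p⁹)⁹ = p, (p⁹)¹⁰ = e.
The smallest positive k with (p⁹)ᵏ = e is 10.

Answer: 10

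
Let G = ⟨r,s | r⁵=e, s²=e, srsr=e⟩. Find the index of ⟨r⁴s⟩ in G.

First find ord(r⁴s) by computing successive powers:
  (r⁴s)¹ = r⁴s, (r⁴s)² = e.
So |⟨r⁴s⟩| = ord(r⁴s) = 2. With |G| = 10, by Lagrange [G : ⟨r⁴s⟩] = 10/2 = 5.

Answer: 5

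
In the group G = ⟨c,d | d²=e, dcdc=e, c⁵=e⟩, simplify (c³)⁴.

Compute successive powers of (c³), reducing at each step:
  (c³)²: (c³) · c³ = c
  (c³)³: c · c³ = c⁴
  (c³)⁴: (c⁴) · c³ = c²

Answer: c²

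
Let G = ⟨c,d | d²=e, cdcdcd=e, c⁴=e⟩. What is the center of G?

An element z ∈ Z(G) iff z commutes with every generator.
For example e is central: e·c = c = c·e; e·d = d = d·e.
Whereas c ∉ Z(G) since c·d = cd ≠ dc = d·c.
Checking each of the 24 elements this way gives Z(G) = {e}, of order 1.

Answer: {e}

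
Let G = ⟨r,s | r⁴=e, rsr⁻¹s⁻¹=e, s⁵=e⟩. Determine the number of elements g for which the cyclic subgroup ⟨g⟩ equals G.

G is cyclic of order 20. An element generates G iff its order is 20, and a cyclic group of order 20 has exactly φ(20) = 8 such elements.

Answer: 8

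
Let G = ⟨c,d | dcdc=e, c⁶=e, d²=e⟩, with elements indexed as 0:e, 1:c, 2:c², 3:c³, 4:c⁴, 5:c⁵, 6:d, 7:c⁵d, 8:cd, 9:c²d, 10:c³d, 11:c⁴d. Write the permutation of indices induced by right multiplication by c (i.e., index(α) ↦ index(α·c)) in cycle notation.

(0 1 2 3 4 5)(6 7 11 10 9 8)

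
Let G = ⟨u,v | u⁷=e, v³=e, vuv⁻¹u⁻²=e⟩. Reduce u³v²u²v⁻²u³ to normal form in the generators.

Multiply left to right, reducing at each step:
  (u³) · v² = u³v²
  (u³v²) · u² = u⁴v²
  (u⁴v²) · v⁻² = u⁴
  (u⁴) · u³ = e

Answer: e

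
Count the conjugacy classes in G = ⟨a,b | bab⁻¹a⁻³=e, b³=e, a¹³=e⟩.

The conjugacy classes (representative and size) are:
  [e] (size 1), [a] (size 3), [a⁵] (size 3), [a¹⁰] (size 3), [a⁸] (size 3), [a¹⁰b] (size 13), [a⁷b²] (size 13).
Class equation: 1 + 3 + 3 + 3 + 3 + 13 + 13 = 39 = |G|. So G has 7 conjugacy classes.

Answer: 7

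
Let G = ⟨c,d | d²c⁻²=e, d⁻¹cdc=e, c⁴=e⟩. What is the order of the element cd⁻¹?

Compute successive powers until reaching e:
  (cd⁻¹)¹ = cd⁻¹, (cd⁻¹)² = c², (cd⁻¹)³ = cd, (cd⁻¹)⁴ = e.
The smallest positive k with (cd⁻¹)ᵏ = e is 4.

Answer: 4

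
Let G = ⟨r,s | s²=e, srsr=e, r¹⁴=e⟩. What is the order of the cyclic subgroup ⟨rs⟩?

|⟨rs⟩| equals the order of rs. Compute successive powers until reaching e:
  (rs)¹ = rs, (rs)² = e.
The smallest positive k with (rs)ᵏ = e is 2, so |⟨rs⟩| = 2.

Answer: 2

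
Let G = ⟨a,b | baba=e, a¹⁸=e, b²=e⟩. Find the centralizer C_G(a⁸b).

⟨a⁸b⟩ ⊆ C_G(a⁸b) since powers of a⁸b commute with a⁸b; so |C_G(a⁸b)| ≥ |⟨a⁸b⟩| = 2.
By orbit–stabilizer, |C_G(a⁸b)| = |G| / |conj. class of a⁸b| = 36 / 9 = 4.
The 4 elements commuting with a⁸b are {e, a⁹, a¹⁷b, a⁸b}.

Answer: {e, a⁹, a¹⁷b, a⁸b}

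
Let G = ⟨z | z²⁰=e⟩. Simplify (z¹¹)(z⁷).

Compute (z¹¹) · (z⁷) by multiplying left to right and reducing via the relations at each step:
  (z¹¹) · z⁷ = z¹⁸

Answer: z¹⁸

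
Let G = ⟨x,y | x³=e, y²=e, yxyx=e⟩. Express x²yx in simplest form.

Multiply left to right, reducing at each step:
  (x²) · y = x²y
  (x²y) · x = xy

Answer: xy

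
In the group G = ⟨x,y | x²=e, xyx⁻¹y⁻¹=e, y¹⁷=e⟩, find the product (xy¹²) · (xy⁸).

Compute (xy¹²) · (xy⁸) by multiplying left to right and reducing via the relations at each step:
  (xy¹²) · x = y¹²
  (y¹²) · y⁸ = y³

Answer: y³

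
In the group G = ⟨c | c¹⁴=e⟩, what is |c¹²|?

Compute successive powers until reaching e:
  (c¹²)¹ = c¹², (c¹²)² = c¹⁰, (c¹²)³ = c⁸, (c¹²)⁴ = c⁶, (c¹²)⁵ = c⁴, (c¹²)⁶ = c², (c¹²)⁷ = e.
The smallest positive k with (c¹²)ᵏ = e is 7.

Answer: 7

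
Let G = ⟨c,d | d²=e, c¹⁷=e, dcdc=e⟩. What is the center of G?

An element z ∈ Z(G) iff z commutes with every generator.
For example e is central: e·c = c = c·e; e·d = d = d·e.
Whereas c ∉ Z(G) since c·d = cd ≠ c¹⁶d = d·c.
Checking each of the 34 elements this way gives Z(G) = {e}, of order 1.

Answer: {e}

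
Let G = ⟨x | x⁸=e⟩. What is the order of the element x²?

Compute successive powers until reaching e:
  (x²)¹ = x², (x²)² = x⁴, (x²)³ = x⁶, (x²)⁴ = e.
The smallest positive k with (x²)ᵏ = e is 4.

Answer: 4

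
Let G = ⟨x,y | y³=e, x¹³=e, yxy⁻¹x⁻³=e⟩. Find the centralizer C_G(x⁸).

⟨x⁸⟩ ⊆ C_G(x⁸) since powers of x⁸ commute with x⁸; so |C_G(x⁸)| ≥ |⟨x⁸⟩| = 13.
By orbit–stabilizer, |C_G(x⁸)| = |G| / |conj. class of x⁸| = 39 / 3 = 13.
The 13 elements commuting with x⁸ are {e, x, x², x³, x⁴, x⁵, x⁶, x⁷, x⁸, x⁹, x¹⁰, x¹¹, x¹²}.

Answer: {e, x, x², x³, x⁴, x⁵, x⁶, x⁷, x⁸, x⁹, x¹⁰, x¹¹, x¹²}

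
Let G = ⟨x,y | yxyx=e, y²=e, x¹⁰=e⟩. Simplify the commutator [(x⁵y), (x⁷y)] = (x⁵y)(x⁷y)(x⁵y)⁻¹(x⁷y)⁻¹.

[(x⁵y), (x⁷y)] = (x⁵y)·(x⁷y)·(x⁵y)⁻¹·(x⁷y)⁻¹.
  (x⁵y) · (x⁷y) = x⁸
  (x⁸) · (x⁵y) = x³y
  (x³y) · (x⁷y) = x⁶

Answer: x⁶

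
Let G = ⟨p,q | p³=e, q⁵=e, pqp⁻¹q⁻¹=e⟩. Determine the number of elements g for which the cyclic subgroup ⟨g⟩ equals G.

G is cyclic of order 15. An element generates G iff its order is 15, and a cyclic group of order 15 has exactly φ(15) = 8 such elements.

Answer: 8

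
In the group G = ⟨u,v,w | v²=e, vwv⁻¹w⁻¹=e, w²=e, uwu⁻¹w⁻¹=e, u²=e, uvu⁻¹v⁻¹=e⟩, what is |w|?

Compute successive powers until reaching e:
  w¹ = w, w² = e.
The smallest positive k with wᵏ = e is 2.

Answer: 2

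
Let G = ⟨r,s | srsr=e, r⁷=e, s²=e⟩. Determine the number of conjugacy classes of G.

The conjugacy classes (representative and size) are:
  [e] (size 1), [r⁶] (size 2), [r⁵] (size 2), [r⁴] (size 2), [rs] (size 7).
Class equation: 1 + 2 + 2 + 2 + 7 = 14 = |G|. So G has 5 conjugacy classes.

Answer: 5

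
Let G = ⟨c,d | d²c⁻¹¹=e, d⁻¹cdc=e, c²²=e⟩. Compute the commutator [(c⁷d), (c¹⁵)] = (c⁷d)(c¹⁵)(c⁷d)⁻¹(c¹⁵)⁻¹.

[(c⁷d), (c¹⁵)] = (c⁷d)·(c¹⁵)·(c⁷d)⁻¹·(c¹⁵)⁻¹.
  (c⁷d) · (c¹⁵) = c³d⁻¹
  (c³d⁻¹) · (c⁷d⁻¹) = c⁷
  (c⁷) · (c⁷) = c¹⁴

Answer: c¹⁴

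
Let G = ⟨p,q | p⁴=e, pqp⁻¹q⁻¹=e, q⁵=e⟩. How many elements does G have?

Enumerate words in the generators, reducing via the relations: the distinct elements are
  {e, p, q, pq, p², p³, q², q³, q⁴, pq², pq³, pq⁴, p²q, p³q, p²q², p²q³, p²q⁴, p³q², p³q³, p³q⁴}.
No further products give new elements, so |G| = 20.

Answer: 20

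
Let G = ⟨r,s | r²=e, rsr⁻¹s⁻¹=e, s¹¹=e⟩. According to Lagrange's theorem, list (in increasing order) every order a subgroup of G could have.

|G| = 22 = 2 · 11. By Lagrange's theorem the order of any subgroup divides 22; the divisors of 22 are 1, 2, 11, 22.

Answer: 1, 2, 11, 22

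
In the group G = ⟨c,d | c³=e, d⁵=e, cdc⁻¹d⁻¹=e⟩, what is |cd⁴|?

Compute successive powers until reaching e:
  (cd⁴)¹ = cd⁴, (cd⁴)² = c²d³, (cd⁴)³ = d², (cd⁴)⁴ = cd, (cd⁴)⁵ = c², (cd⁴)⁶ = d⁴, (cd⁴)⁷ = cd³, (cd⁴)⁸ = c²d², (cd⁴)⁹ = d, (cd⁴)¹⁰ = c, (cd⁴)¹¹ = c²d⁴, (cd⁴)¹² = d³, (cd⁴)¹³ = cd², (cd⁴)¹⁴ = c²d, (cd⁴)¹⁵ = e.
The smallest positive k with (cd⁴)ᵏ = e is 15.

Answer: 15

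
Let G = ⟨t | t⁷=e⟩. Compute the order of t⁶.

Compute successive powers until reaching e:
  (t⁶)¹ = t⁶, (t⁶)² = t⁵, (t⁶)³ = t⁴, (t⁶)⁴ = t³, (t⁶)⁵ = t², (t⁶)⁶ = t, (t⁶)⁷ = e.
The smallest positive k with (t⁶)ᵏ = e is 7.

Answer: 7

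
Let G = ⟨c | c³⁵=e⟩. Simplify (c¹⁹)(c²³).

Compute (c¹⁹) · (c²³) by multiplying left to right and reducing via the relations at each step:
  (c¹⁹) · c²³ = c⁷

Answer: c⁷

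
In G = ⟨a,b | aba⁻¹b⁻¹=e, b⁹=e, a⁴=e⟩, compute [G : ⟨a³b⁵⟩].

First find ord(a³b⁵) by computing successive powers:
  (a³b⁵)¹ = a³b⁵, (a³b⁵)² = a²b, (a³b⁵)³ = ab⁶, (a³b⁵)⁴ = b², (a³b⁵)⁵ = a³b⁷, (a³b⁵)⁶ = a²b³, (a³b⁵)⁷ = ab⁸, (a³b⁵)⁸ = b⁴, (a³b⁵)⁹ = a³, (a³b⁵)¹⁰ = a²b⁵, (a³b⁵)¹¹ = ab, (a³b⁵)¹² = b⁶, (a³b⁵)¹³ = a³b², (a³b⁵)¹⁴ = a²b⁷, (a³b⁵)¹⁵ = ab³, (a³b⁵)¹⁶ = b⁸, (a³b⁵)¹⁷ = a³b⁴, (a³b⁵)¹⁸ = a², (a³b⁵)¹⁹ = ab⁵, (a³b⁵)²⁰ = b, (a³b⁵)²¹ = a³b⁶, (a³b⁵)²² = a²b², (a³b⁵)²³ = ab⁷, (a³b⁵)²⁴ = b³, (a³b⁵)²⁵ = a³b⁸, (a³b⁵)²⁶ = a²b⁴, (a³b⁵)²⁷ = a, (a³b⁵)²⁸ = b⁵, (a³b⁵)²⁹ = a³b, (a³b⁵)³⁰ = a²b⁶, (a³b⁵)³¹ = ab², (a³b⁵)³² = b⁷, (a³b⁵)³³ = a³b³, (a³b⁵)³⁴ = a²b⁸, (a³b⁵)³⁵ = ab⁴, (a³b⁵)³⁶ = e.
So |⟨a³b⁵⟩| = ord(a³b⁵) = 36. With |G| = 36, by Lagrange [G : ⟨a³b⁵⟩] = 36/36 = 1.

Answer: 1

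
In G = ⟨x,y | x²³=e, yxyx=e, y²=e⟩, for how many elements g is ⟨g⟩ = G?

⟨g⟩ = G would require ord(g) = |G| = 46, but the maximum element order in G is 23 < 46. So G is not cyclic and no single element generates it: the count is 0.

Answer: 0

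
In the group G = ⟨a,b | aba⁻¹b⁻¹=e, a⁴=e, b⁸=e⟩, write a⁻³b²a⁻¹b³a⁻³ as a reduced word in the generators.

Multiply left to right, reducing at each step:
  a · b² = ab²
  (ab²) · a⁻¹ = b²
  (b²) · b³ = b⁵
  (b⁵) · a⁻³ = ab⁵

Answer: ab⁵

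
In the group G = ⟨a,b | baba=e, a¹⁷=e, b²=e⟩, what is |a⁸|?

Compute successive powers until reaching e:
  (a⁸)¹ = a⁸, (a⁸)² = a¹⁶, (a⁸)³ = a⁷, (a⁸)⁴ = a¹⁵, (a⁸)⁵ = a⁶, (a⁸)⁶ = a¹⁴, (a⁸)⁷ = a⁵, (a⁸)⁸ = a¹³, (a⁸)⁹ = a⁴, (a⁸)¹⁰ = a¹², (a⁸)¹¹ = a³, (a⁸)¹² = a¹¹, (a⁸)¹³ = a², (a⁸)¹⁴ = a¹⁰, (a⁸)¹⁵ = a, (a⁸)¹⁶ = a⁹, (a⁸)¹⁷ = e.
The smallest positive k with (a⁸)ᵏ = e is 17.

Answer: 17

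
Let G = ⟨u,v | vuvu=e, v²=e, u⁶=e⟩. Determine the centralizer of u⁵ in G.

⟨u⁵⟩ ⊆ C_G(u⁵) since powers of u⁵ commute with u⁵; so |C_G(u⁵)| ≥ |⟨u⁵⟩| = 6.
By orbit–stabilizer, |C_G(u⁵)| = |G| / |conj. class of u⁵| = 12 / 2 = 6.
The 6 elements commuting with u⁵ are {e, u, u², u³, u⁴, u⁵}.

Answer: {e, u, u², u³, u⁴, u⁵}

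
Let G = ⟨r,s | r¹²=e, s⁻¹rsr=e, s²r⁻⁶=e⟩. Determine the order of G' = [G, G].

G' = [G, G] is generated by all commutators. The generator-pair commutators are: [r, s] = r².
The subgroup they normally generate is {e, r², r⁴, r⁶, r⁸, r¹⁰}, of order 6.
Check: |G/G'| = 24/6 = 4 is the order of the abelianisation.

Answer: 6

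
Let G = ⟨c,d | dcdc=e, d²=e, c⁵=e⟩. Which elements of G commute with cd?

⟨cd⟩ ⊆ C_G(cd) since powers of cd commute with cd; so |C_G(cd)| ≥ |⟨cd⟩| = 2.
By orbit–stabilizer, |C_G(cd)| = |G| / |conj. class of cd| = 10 / 5 = 2.
The 2 elements commuting with cd are {e, cd}.

Answer: {e, cd}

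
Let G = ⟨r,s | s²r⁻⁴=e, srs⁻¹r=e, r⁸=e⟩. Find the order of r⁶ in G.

Compute successive powers until reaching e:
  (r⁶)¹ = r⁶, (r⁶)² = r⁴, (r⁶)³ = r², (r⁶)⁴ = e.
The smallest positive k with (r⁶)ᵏ = e is 4.

Answer: 4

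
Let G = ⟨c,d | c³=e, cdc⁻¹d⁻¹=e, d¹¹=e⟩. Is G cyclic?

|G| = 33. The element cd has order 33 (its powers give 33 distinct elements), so ⟨cd⟩ = G and G is cyclic.

Answer: Yes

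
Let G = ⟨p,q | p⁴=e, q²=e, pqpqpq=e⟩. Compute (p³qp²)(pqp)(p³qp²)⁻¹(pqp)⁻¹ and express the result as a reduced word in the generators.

[(p³qp²), (pqp)] = (p³qp²)·(pqp)·(p³qp²)⁻¹·(pqp)⁻¹.
  (p³qp²) · (pqp) = qp²
  (qp²) · (p²qp) = p
  p · (p³qp³) = qp³

Answer: qp³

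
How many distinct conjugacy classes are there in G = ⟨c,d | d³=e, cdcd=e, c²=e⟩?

The conjugacy classes (representative and size) are:
  [e] (size 1), [cd²] (size 3), [d²] (size 2).
Class equation: 1 + 3 + 2 = 6 = |G|. So G has 3 conjugacy classes.

Answer: 3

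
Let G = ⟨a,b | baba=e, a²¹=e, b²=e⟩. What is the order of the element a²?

Compute successive powers until reaching e:
  (a²)¹ = a², (a²)² = a⁴, (a²)³ = a⁶, (a²)⁴ = a⁸, (a²)⁵ = a¹⁰, (a²)⁶ = a¹², (a²)⁷ = a¹⁴, (a²)⁸ = a¹⁶, (a²)⁹ = a¹⁸, (a²)¹⁰ = a²⁰, (a²)¹¹ = a, (a²)¹² = a³, (a²)¹³ = a⁵, (a²)¹⁴ = a⁷, (a²)¹⁵ = a⁹, (a²)¹⁶ = a¹¹, (a²)¹⁷ = a¹³, (a²)¹⁸ = a¹⁵, (a²)¹⁹ = a¹⁷, (a²)²⁰ = a¹⁹, (a²)²¹ = e.
The smallest positive k with (a²)ᵏ = e is 21.

Answer: 21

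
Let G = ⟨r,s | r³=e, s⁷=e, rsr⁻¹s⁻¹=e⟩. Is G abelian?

Each pair of generators commutes: r·s = rs = s·r. Since the generators pairwise commute, every element of G commutes with every other, so G is abelian.

Answer: Yes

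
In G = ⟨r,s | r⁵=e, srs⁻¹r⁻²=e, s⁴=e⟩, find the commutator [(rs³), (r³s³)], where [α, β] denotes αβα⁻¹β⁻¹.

[(rs³), (r³s³)] = (rs³)·(r³s³)·(rs³)⁻¹·(r³s³)⁻¹.
  (rs³) · (r³s³) = s²
  (s²) · (r³s) = r²s³
  (r²s³) · (r⁴s) = r⁴

Answer: r⁴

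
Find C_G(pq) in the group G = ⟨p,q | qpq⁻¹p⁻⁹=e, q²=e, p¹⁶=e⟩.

⟨pq⟩ ⊆ C_G(pq) since powers of pq commute with pq; so |C_G(pq)| ≥ |⟨pq⟩| = 16.
By orbit–stabilizer, |C_G(pq)| = |G| / |conj. class of pq| = 32 / 2 = 16.
The 16 elements commuting with pq are {e, p², p⁴, p⁶, p⁸, p¹⁰, p¹², p¹⁴, p⁹q, pq, p¹¹q, p³q, p¹³q, p⁵q, p¹⁵q, p⁷q}.

Answer: {e, p², p⁴, p⁶, p⁸, p¹⁰, p¹², p¹⁴, p⁹q, pq, p¹¹q, p³q, p¹³q, p⁵q, p¹⁵q, p⁷q}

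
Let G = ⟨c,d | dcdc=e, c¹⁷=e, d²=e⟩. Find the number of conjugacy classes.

The conjugacy classes (representative and size) are:
  [e] (size 1), [c¹⁶] (size 2), [c²] (size 2), [c³] (size 2), [c¹³] (size 2), [c¹²] (size 2), [c⁶] (size 2), [c¹⁰] (size 2), [c⁹] (size 2), [c⁷d] (size 17).
Class equation: 1 + 2 + 2 + 2 + 2 + 2 + 2 + 2 + 2 + 17 = 34 = |G|. So G has 10 conjugacy classes.

Answer: 10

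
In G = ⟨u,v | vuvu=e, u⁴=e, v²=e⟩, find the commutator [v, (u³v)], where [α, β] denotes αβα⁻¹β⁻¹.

[v, (u³v)] = v·(u³v)·v⁻¹·(u³v)⁻¹.
  v · (u³v) = u
  u · v = uv
  (uv) · (u³v) = u²

Answer: u²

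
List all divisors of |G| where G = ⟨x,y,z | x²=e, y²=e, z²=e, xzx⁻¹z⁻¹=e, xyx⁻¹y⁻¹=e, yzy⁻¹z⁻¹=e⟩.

|G| = 8 = 2³. By Lagrange's theorem the order of any subgroup divides 8; the divisors of 8 are 1, 2, 4, 8.

Answer: 1, 2, 4, 8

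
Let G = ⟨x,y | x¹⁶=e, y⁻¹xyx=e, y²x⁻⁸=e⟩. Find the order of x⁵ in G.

Compute successive powers until reaching e:
  (x⁵)¹ = x⁵, (x⁵)² = x¹⁰, (x⁵)³ = x¹⁵, (x⁵)⁴ = x⁴, (x⁵)⁵ = x⁹, (x⁵)⁶ = x¹⁴, (x⁵)⁷ = x³, (x⁵)⁸ = x⁸, (x⁵)⁹ = x¹³, (x⁵)¹⁰ = x², (x⁵)¹¹ = x⁷, (x⁵)¹² = x¹², (x⁵)¹³ = x, (x⁵)¹⁴ = x⁶, (x⁵)¹⁵ = x¹¹, (x⁵)¹⁶ = e.
The smallest positive k with (x⁵)ᵏ = e is 16.

Answer: 16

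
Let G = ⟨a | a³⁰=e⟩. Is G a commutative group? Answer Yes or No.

G has a single generator, so G is cyclic and hence abelian.

Answer: Yes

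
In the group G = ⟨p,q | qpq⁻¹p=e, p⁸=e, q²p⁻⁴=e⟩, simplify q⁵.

Compute successive powers of q, reducing at each step:
  q²: q · q = p⁴
  q³: (p⁴) · q = q⁻¹
  q⁴: (q⁻¹) · q = e
  q⁵: e · q = q

Answer: q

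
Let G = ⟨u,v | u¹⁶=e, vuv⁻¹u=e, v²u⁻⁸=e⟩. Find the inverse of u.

The order of u is 16 (smallest k with uᵏ = e), so u⁻¹ = u¹⁵ = u¹⁵.
Check: u · (u¹⁵) → u · u¹⁵ = e, giving e as required.

Answer: u¹⁵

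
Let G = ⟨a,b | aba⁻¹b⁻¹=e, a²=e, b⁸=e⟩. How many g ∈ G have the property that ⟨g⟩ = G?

⟨g⟩ = G would require ord(g) = |G| = 16, but the maximum element order in G is 8 < 16. So G is not cyclic and no single element generates it: the count is 0.

Answer: 0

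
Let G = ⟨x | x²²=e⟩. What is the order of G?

G is generated by a single element, so G is cyclic. The relator gives x²² = e and no smaller power is forced to be e, so the 22 powers {e, x, x², x³, x⁴, x⁵, x⁶, x⁷, x⁸, x⁹, x²¹, x²⁰, x¹², x¹³, x¹¹, x¹⁰, x¹⁴, x¹⁵, x¹⁶, x¹⁷, x¹⁸, x¹⁹} are distinct. Hence |G| = 22.

Answer: 22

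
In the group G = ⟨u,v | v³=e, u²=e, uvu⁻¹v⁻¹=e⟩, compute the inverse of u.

The order of u is 2 (smallest k with uᵏ = e), so u⁻¹ = u¹ = u.
Check: u · u → u · u = e, giving e as required.

Answer: u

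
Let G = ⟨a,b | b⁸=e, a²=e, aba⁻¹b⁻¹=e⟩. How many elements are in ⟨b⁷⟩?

|⟨b⁷⟩| equals the order of b⁷. Compute successive powers until reaching e:
  (b⁷)¹ = b⁷, (b⁷)² = b⁶, (b⁷)³ = b⁵, (b⁷)⁴ = b⁴, (b⁷)⁵ = b³, (b⁷)⁶ = b², (b⁷)⁷ = b, (b⁷)⁸ = e.
The smallest positive k with (b⁷)ᵏ = e is 8, so |⟨b⁷⟩| = 8.

Answer: 8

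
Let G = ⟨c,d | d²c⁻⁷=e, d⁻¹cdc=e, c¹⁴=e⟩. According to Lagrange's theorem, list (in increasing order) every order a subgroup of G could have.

|G| = 28 = 2² · 7. By Lagrange's theorem the order of any subgroup divides 28; the divisors of 28 are 1, 2, 4, 7, 14, 28.

Answer: 1, 2, 4, 7, 14, 28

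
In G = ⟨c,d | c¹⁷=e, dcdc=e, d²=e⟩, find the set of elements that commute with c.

⟨c⟩ ⊆ C_G(c) since powers of c commute with c; so |C_G(c)| ≥ |⟨c⟩| = 17.
By orbit–stabilizer, |C_G(c)| = |G| / |conj. class of c| = 34 / 2 = 17.
The 17 elements commuting with c are {e, c, c², c³, c⁴, c⁵, c⁶, c⁷, c⁸, c⁹, c¹⁰, c¹¹, c¹², c¹³, c¹⁴, c¹⁵, c¹⁶}.

Answer: {e, c, c², c³, c⁴, c⁵, c⁶, c⁷, c⁸, c⁹, c¹⁰, c¹¹, c¹², c¹³, c¹⁴, c¹⁵, c¹⁶}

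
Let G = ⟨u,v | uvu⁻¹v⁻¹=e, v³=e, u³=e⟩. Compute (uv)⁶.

Compute successive powers of (uv), reducing at each step:
  (uv)²: (uv) · u = u²v;   (u²v) · v = u²v²
  (uv)³: (u²v²) · u = v²;   (v²) · v = e
  (uv)⁴: e · u = u;   u · v = uv
  (uv)⁵: (uv) · u = u²v;   (u²v) · v = u²v²
  (uv)⁶: (u²v²) · u = v²;   (v²) · v = e

Answer: e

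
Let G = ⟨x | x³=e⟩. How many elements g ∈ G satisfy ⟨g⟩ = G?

G is cyclic of order 3. An element generates G iff its order is 3, and a cyclic group of order 3 has exactly φ(3) = 2 such elements.

Answer: 2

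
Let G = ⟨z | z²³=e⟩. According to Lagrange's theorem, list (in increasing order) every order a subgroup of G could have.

|G| = 23 = 23. By Lagrange's theorem the order of any subgroup divides 23; the divisors of 23 are 1, 23.

Answer: 1, 23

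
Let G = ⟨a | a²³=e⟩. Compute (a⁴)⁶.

Compute successive powers of (a⁴), reducing at each step:
  (a⁴)²: (a⁴) · a⁴ = a⁸
  (a⁴)³: (a⁸) · a⁴ = a¹²
  (a⁴)⁴: (a¹²) · a⁴ = a¹⁶
  (a⁴)⁵: (a¹⁶) · a⁴ = a²⁰
  (a⁴)⁶: (a²⁰) · a⁴ = a

Answer: a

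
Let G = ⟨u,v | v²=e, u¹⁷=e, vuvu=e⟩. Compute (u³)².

Compute successive powers of (u³), reducing at each step:
  (u³)²: (u³) · u³ = u⁶

Answer: u⁶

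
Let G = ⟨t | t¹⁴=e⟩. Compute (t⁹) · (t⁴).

Compute (t⁹) · (t⁴) by multiplying left to right and reducing via the relations at each step:
  (t⁹) · t⁴ = t¹³

Answer: t¹³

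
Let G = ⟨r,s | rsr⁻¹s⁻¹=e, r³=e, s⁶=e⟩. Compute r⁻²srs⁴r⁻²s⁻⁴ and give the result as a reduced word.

Multiply left to right, reducing at each step:
  r · s = rs
  (rs) · r = r²s
  (r²s) · s⁴ = r²s⁵
  (r²s⁵) · r⁻² = s⁵
  (s⁵) · s⁻⁴ = s

Answer: s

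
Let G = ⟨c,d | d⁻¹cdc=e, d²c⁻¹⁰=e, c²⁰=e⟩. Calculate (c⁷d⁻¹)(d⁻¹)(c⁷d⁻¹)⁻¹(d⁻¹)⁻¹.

[(c⁷d⁻¹), (d⁻¹)] = (c⁷d⁻¹)·(d⁻¹)·(c⁷d⁻¹)⁻¹·(d⁻¹)⁻¹.
  (c⁷d⁻¹) · (d⁻¹) = c¹⁷
  (c¹⁷) · (c⁷d) = c⁴d
  (c⁴d) · d = c¹⁴

Answer: c¹⁴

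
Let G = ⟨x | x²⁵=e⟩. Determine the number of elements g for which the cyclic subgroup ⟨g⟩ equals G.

G is cyclic of order 25. An element generates G iff its order is 25, and a cyclic group of order 25 has exactly φ(25) = 20 such elements.

Answer: 20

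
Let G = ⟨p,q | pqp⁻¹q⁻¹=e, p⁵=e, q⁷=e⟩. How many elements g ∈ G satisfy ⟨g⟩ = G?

G is cyclic of order 35. An element generates G iff its order is 35, and a cyclic group of order 35 has exactly φ(35) = 24 such elements.

Answer: 24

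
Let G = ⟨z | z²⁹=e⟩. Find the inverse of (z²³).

The order of (z²³) is 29 (smallest k with (z²³)ᵏ = e), so (z²³)⁻¹ = (z²³)²⁸ = z⁶.
Check: (z²³) · (z⁶) → (z²³) · z⁶ = e, giving e as required.

Answer: z⁶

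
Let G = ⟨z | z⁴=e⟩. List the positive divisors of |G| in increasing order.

|G| = 4 = 2². By Lagrange's theorem the order of any subgroup divides 4; the divisors of 4 are 1, 2, 4.

Answer: 1, 2, 4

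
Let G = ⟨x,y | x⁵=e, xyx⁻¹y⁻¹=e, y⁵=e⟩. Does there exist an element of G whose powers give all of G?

|G| = 25, but the maximum element order in G is 5 < 25. No single element generates all of G, so G is not cyclic.

Answer: No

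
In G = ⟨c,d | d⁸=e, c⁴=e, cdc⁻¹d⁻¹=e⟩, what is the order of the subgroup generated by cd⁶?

|⟨cd⁶⟩| equals the order of cd⁶. Compute successive powers until reaching e:
  (cd⁶)¹ = cd⁶, (cd⁶)² = c²d⁴, (cd⁶)³ = c³d², (cd⁶)⁴ = e.
The smallest positive k with (cd⁶)ᵏ = e is 4, so |⟨cd⁶⟩| = 4.

Answer: 4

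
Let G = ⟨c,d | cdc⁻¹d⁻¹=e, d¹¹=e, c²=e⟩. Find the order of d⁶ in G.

Compute successive powers until reaching e:
  (d⁶)¹ = d⁶, (d⁶)² = d, (d⁶)³ = d⁷, (d⁶)⁴ = d², (d⁶)⁵ = d⁸, (d⁶)⁶ = d³, (d⁶)⁷ = d⁹, (d⁶)⁸ = d⁴, (d⁶)⁹ = d¹⁰, (d⁶)¹⁰ = d⁵, (d⁶)¹¹ = e.
The smallest positive k with (d⁶)ᵏ = e is 11.

Answer: 11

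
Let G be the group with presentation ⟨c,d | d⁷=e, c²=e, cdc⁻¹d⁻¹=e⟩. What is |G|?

Enumerate words in the generators, reducing via the relations: the distinct elements are
  {c, d, e, cd, d², d³, d⁴, d⁵, d⁶, cd², cd³, cd⁴, cd⁵, cd⁶}.
No further products give new elements, so |G| = 14.

Answer: 14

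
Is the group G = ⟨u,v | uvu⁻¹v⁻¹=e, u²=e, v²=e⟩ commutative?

Each pair of generators commutes: u·v = uv = v·u. Since the generators pairwise commute, every element of G commutes with every other, so G is abelian.

Answer: Yes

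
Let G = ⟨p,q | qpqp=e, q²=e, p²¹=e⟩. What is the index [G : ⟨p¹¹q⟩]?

First find ord(p¹¹q) by computing successive powers:
  (p¹¹q)¹ = p¹¹q, (p¹¹q)² = e.
So |⟨p¹¹q⟩| = ord(p¹¹q) = 2. With |G| = 42, by Lagrange [G : ⟨p¹¹q⟩] = 42/2 = 21.

Answer: 21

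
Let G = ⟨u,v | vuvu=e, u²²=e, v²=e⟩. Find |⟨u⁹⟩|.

|⟨u⁹⟩| equals the order of u⁹. Compute successive powers until reaching e:
  (u⁹)¹ = u⁹, (u⁹)² = u¹⁸, (u⁹)³ = u⁵, (u⁹)⁴ = u¹⁴, (u⁹)⁵ = u, (u⁹)⁶ = u¹⁰, (u⁹)⁷ = u¹⁹, (u⁹)⁸ = u⁶, (u⁹)⁹ = u¹⁵, (u⁹)¹⁰ = u², (u⁹)¹¹ = u¹¹, (u⁹)¹² = u²⁰, (u⁹)¹³ = u⁷, (u⁹)¹⁴ = u¹⁶, (u⁹)¹⁵ = u³, (u⁹)¹⁶ = u¹², (u⁹)¹⁷ = u²¹, (u⁹)¹⁸ = u⁸, (u⁹)¹⁹ = u¹⁷, (u⁹)²⁰ = u⁴, (u⁹)²¹ = u¹³, (u⁹)²² = e.
The smallest positive k with (u⁹)ᵏ = e is 22, so |⟨u⁹⟩| = 22.

Answer: 22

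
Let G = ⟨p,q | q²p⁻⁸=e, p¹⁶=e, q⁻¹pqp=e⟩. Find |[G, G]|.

G' = [G, G] is generated by all commutators. The generator-pair commutators are: [p, q] = p².
The subgroup they normally generate is {e, p², p⁴, p⁶, p⁸, p¹⁰, p¹², p¹⁴}, of order 8.
Check: |G/G'| = 32/8 = 4 is the order of the abelianisation.

Answer: 8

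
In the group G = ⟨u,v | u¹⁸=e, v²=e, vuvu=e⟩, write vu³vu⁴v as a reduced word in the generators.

Multiply left to right, reducing at each step:
  v · u³ = u¹⁵v
  (u¹⁵v) · v = u¹⁵
  (u¹⁵) · u⁴ = u
  u · v = uv

Answer: uv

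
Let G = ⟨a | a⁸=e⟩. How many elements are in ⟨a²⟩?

|⟨a²⟩| equals the order of a². Compute successive powers until reaching e:
  (a²)¹ = a², (a²)² = a⁴, (a²)³ = a⁶, (a²)⁴ = e.
The smallest positive k with (a²)ᵏ = e is 4, so |⟨a²⟩| = 4.

Answer: 4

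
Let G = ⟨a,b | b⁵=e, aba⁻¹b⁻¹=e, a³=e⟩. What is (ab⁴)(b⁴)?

Compute (ab⁴) · (b⁴) by multiplying left to right and reducing via the relations at each step:
  (ab⁴) · b⁴ = ab³

Answer: ab³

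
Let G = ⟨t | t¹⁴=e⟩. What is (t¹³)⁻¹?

The order of (t¹³) is 14 (smallest k with (t¹³)ᵏ = e), so (t¹³)⁻¹ = (t¹³)¹³ = t.
Check: (t¹³) · t → (t¹³) · t = e, giving e as required.

Answer: t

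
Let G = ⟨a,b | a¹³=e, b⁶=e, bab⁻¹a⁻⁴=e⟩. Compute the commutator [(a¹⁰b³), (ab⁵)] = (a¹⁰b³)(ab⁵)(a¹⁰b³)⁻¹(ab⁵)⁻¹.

[(a¹⁰b³), (ab⁵)] = (a¹⁰b³)·(ab⁵)·(a¹⁰b³)⁻¹·(ab⁵)⁻¹.
  (a¹⁰b³) · (ab⁵) = a⁹b²
  (a⁹b²) · (a¹⁰b³) = b⁵
  (b⁵) · (a⁹b) = a¹²

Answer: a¹²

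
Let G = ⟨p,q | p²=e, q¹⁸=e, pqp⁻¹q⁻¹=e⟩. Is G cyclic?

|G| = 36, but the maximum element order in G is 18 < 36. No single element generates all of G, so G is not cyclic.

Answer: No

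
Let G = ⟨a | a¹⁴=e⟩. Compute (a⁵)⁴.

Compute successive powers of (a⁵), reducing at each step:
  (a⁵)²: (a⁵) · a⁵ = a¹⁰
  (a⁵)³: (a¹⁰) · a⁵ = a
  (a⁵)⁴: a · a⁵ = a⁶

Answer: a⁶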